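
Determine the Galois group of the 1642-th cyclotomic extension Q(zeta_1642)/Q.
|Gal(Q(zeta_1642)/Q)| = phi(1642) = 820; group ≅ (Z/1642Z)^* ≅ Z/820Z

The n-th cyclotomic polynomial Φ_1642(x) is the minimal polynomial of zeta_1642 over Q and has degree phi(1642) = 820. So Q(zeta_1642) is a degree-820 Galois extension with Galois group (Z/1642Z)^*. By CRT, (Z/1642Z)^* ≅ (Z/2Z)^* × (Z/821Z)^*. Each prime-power unit group is (Z/2Z)^* ≅ trivial group (order 1); (Z/821Z)^* ≅ Z/820Z. Hence Gal(Q(zeta_1642)/Q) ≅ Z/820Z.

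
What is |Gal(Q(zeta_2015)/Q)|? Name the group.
|Gal(Q(zeta_2015)/Q)| = phi(2015) = 1440; group ≅ (Z/2015Z)^* ≅ Z/4Z × Z/12Z × Z/30Z

The n-th cyclotomic polynomial Φ_2015(x) is the minimal polynomial of zeta_2015 over Q and has degree phi(2015) = 1440. So Q(zeta_2015) is a degree-1440 Galois extension with Galois group (Z/2015Z)^*. By CRT, (Z/2015Z)^* ≅ (Z/5Z)^* × (Z/13Z)^* × (Z/31Z)^*. Each prime-power unit group is (Z/5Z)^* ≅ Z/4Z; (Z/13Z)^* ≅ Z/12Z; (Z/31Z)^* ≅ Z/30Z. Hence Gal(Q(zeta_2015)/Q) ≅ Z/4Z × Z/12Z × Z/30Z.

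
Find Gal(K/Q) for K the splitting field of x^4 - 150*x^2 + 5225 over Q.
Gal(K/Q) = V_4 (Klein four-group, Z/2Z × Z/2Z)

f factors as (x^2 - 95)(x^2 - 55), so the splitting field is K = Q(sqrt(95), sqrt(55)). The elements 95, 55, 5225 are all non-squares in Q, so sqrt(95) and sqrt(55) generate independent quadratic extensions. Thus [K:Q] = 4 and Gal(K/Q) is generated by the two order-2 automorphisms sqrt(95) ↦ -sqrt(95) and sqrt(55) ↦ -sqrt(55), giving V_4.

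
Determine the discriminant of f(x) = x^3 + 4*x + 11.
Δ = -3523

For a depressed cubic x^3 + p x + q the discriminant is Δ = -4 p^3 - 27 q^2 = -4*(4)^3 - 27*(11)^2 = -256 - 3267 = -3523.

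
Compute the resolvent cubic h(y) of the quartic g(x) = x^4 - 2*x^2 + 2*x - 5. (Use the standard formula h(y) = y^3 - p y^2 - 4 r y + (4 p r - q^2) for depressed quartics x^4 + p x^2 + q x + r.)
h(y) = y^3 + 2*y^2 + 20*y + 36

Identify coefficients: p = -2, q = 2, r = -5.
Plug into h(y) = y^3 - p y^2 - 4 r y + (4 p r - q^2):
  h(y) = y^3 - (-2) y^2 - 4*(-5) y + (4*(-2)*(-5) - (2)^2)
       = y^3 + (2) y^2 + (20) y + (36).
Simplifying: h(y) = y^3 + 2*y^2 + 20*y + 36.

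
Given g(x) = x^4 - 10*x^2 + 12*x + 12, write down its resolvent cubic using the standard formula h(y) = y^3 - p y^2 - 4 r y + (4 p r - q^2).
h(y) = y^3 + 10*y^2 - 48*y - 624

Identify coefficients: p = -10, q = 12, r = 12.
Plug into h(y) = y^3 - p y^2 - 4 r y + (4 p r - q^2):
  h(y) = y^3 - (-10) y^2 - 4*(12) y + (4*(-10)*(12) - (12)^2)
       = y^3 + (10) y^2 + (-48) y + (-624).
Simplifying: h(y) = y^3 + 10*y^2 - 48*y - 624.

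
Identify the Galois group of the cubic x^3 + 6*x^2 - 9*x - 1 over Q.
Gal(K/Q) = S_3 (symmetric group of order 6)

Compute the discriminant of x^3 + (6)*x^2 + (-9)*x + (-1): Δ = 7641. Since Δ is not a rational square, the Galois group is not contained in A_3; it must be the full S_3 (irreducibility of the cubic rules out anything smaller).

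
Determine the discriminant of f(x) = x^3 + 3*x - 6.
Δ = -1080

For a depressed cubic x^3 + p x + q the discriminant is Δ = -4 p^3 - 27 q^2 = -4*(3)^3 - 27*(-6)^2 = -108 - 972 = -1080.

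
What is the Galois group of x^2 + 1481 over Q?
Gal(K/Q) = Z/2Z (cyclic of order 2)

x^2 + 1481 is irreducible over Q since -1481 is not a rational square. The splitting field Q(sqrt(-1481)) has degree 2 over Q, and its unique nontrivial automorphism is sqrt(-1481) ↦ -sqrt(-1481). Hence Gal(Q(sqrt(-1481))/Q) = Z/2Z.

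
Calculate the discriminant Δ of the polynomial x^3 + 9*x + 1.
Δ = -2943

For a depressed cubic x^3 + p x + q the discriminant is Δ = -4 p^3 - 27 q^2 = -4*(9)^3 - 27*(1)^2 = -2916 - 27 = -2943.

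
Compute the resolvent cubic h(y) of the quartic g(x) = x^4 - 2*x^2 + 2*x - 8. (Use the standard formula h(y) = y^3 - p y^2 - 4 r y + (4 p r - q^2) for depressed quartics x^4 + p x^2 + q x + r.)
h(y) = y^3 + 2*y^2 + 32*y + 60

Identify coefficients: p = -2, q = 2, r = -8.
Plug into h(y) = y^3 - p y^2 - 4 r y + (4 p r - q^2):
  h(y) = y^3 - (-2) y^2 - 4*(-8) y + (4*(-2)*(-8) - (2)^2)
       = y^3 + (2) y^2 + (32) y + (60).
Simplifying: h(y) = y^3 + 2*y^2 + 32*y + 60.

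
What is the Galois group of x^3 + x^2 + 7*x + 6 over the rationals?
Gal(K/Q) = S_3 (symmetric group of order 6)

Compute the discriminant of x^3 + (1)*x^2 + (7)*x + (6): Δ = -1563. Since Δ is not a rational square, the Galois group is not contained in A_3; it must be the full S_3 (irreducibility of the cubic rules out anything smaller).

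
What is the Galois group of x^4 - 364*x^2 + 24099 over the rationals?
Gal(K/Q) = V_4 (Klein four-group, Z/2Z × Z/2Z)

f factors as (x^2 - 87)(x^2 - 277), so the splitting field is K = Q(sqrt(87), sqrt(277)). The elements 87, 277, 24099 are all non-squares in Q, so sqrt(87) and sqrt(277) generate independent quadratic extensions. Thus [K:Q] = 4 and Gal(K/Q) is generated by the two order-2 automorphisms sqrt(87) ↦ -sqrt(87) and sqrt(277) ↦ -sqrt(277), giving V_4.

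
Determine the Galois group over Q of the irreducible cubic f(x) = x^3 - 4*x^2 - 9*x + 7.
Gal(K/Q) = S_3 (symmetric group of order 6)

Compute the discriminant of x^3 + (-4)*x^2 + (-9)*x + (7): Δ = 9217. Since Δ is not a rational square, the Galois group is not contained in A_3; it must be the full S_3 (irreducibility of the cubic rules out anything smaller).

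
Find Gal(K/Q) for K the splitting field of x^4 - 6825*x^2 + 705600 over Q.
Gal(K/Q) = Z/2Z (cyclic of order 2)

f factors as (x^2 - 6720)(x^2 - 105), so the splitting field is K = Q(sqrt(6720), sqrt(105)). The squarefree part of 6720 is 105 and the squarefree part of 105 is also 105, so sqrt(6720) and sqrt(105) are both rational multiples of sqrt(105). Hence Q(sqrt(6720)) = Q(sqrt(105)) = Q(sqrt(105)), and the splitting field collapses to a single degree-2 extension with Galois group Z/2Z.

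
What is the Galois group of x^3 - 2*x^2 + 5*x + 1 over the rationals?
Gal(K/Q) = S_3 (symmetric group of order 6)

Compute the discriminant of x^3 + (-2)*x^2 + (5)*x + (1): Δ = -575. Since Δ is not a rational square, the Galois group is not contained in A_3; it must be the full S_3 (irreducibility of the cubic rules out anything smaller).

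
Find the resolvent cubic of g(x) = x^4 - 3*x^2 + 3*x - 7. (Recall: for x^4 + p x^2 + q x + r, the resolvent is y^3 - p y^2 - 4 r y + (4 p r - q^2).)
h(y) = y^3 + 3*y^2 + 28*y + 75

Identify coefficients: p = -3, q = 3, r = -7.
Plug into h(y) = y^3 - p y^2 - 4 r y + (4 p r - q^2):
  h(y) = y^3 - (-3) y^2 - 4*(-7) y + (4*(-3)*(-7) - (3)^2)
       = y^3 + (3) y^2 + (28) y + (75).
Simplifying: h(y) = y^3 + 3*y^2 + 28*y + 75.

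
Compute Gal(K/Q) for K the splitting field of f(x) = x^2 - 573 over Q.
Gal(K/Q) = Z/2Z (cyclic of order 2)

x^2 - 573 is irreducible over Q since 573 is not a rational square. The splitting field Q(sqrt(573)) has degree 2 over Q, and its unique nontrivial automorphism is sqrt(573) ↦ -sqrt(573). Hence Gal(Q(sqrt(573))/Q) = Z/2Z.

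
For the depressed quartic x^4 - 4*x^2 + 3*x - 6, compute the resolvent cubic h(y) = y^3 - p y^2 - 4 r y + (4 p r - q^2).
h(y) = y^3 + 4*y^2 + 24*y + 87

Identify coefficients: p = -4, q = 3, r = -6.
Plug into h(y) = y^3 - p y^2 - 4 r y + (4 p r - q^2):
  h(y) = y^3 - (-4) y^2 - 4*(-6) y + (4*(-4)*(-6) - (3)^2)
       = y^3 + (4) y^2 + (24) y + (87).
Simplifying: h(y) = y^3 + 4*y^2 + 24*y + 87.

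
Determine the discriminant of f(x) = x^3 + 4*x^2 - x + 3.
Δ = -1207

For x^3 + a x^2 + b x + c the discriminant is Δ = 18 a b c - 4 a^3 c + a^2 b^2 - 4 b^3 - 27 c^2.
Plug a = 4, b = -1, c = 3:
  18*(4)*(-1)*(3) - 4*(4)^3*(3) + (4)^2*(-1)^2 - 4*(-1)^3 - 27*(3)^2
  = -216 + (-768) + 16 + (4) + (-243)
  = -1207.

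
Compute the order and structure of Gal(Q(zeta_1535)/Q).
|Gal(Q(zeta_1535)/Q)| = phi(1535) = 1224; group ≅ (Z/1535Z)^* ≅ Z/4Z × Z/306Z

The n-th cyclotomic polynomial Φ_1535(x) is the minimal polynomial of zeta_1535 over Q and has degree phi(1535) = 1224. So Q(zeta_1535) is a degree-1224 Galois extension with Galois group (Z/1535Z)^*. By CRT, (Z/1535Z)^* ≅ (Z/5Z)^* × (Z/307Z)^*. Each prime-power unit group is (Z/5Z)^* ≅ Z/4Z; (Z/307Z)^* ≅ Z/306Z. Hence Gal(Q(zeta_1535)/Q) ≅ Z/4Z × Z/306Z.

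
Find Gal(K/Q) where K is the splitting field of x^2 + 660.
Gal(K/Q) = Z/2Z (cyclic of order 2)

x^2 + 660 is irreducible over Q since -660 is not a rational square. The splitting field Q(sqrt(-660)) has degree 2 over Q, and its unique nontrivial automorphism is sqrt(-660) ↦ -sqrt(-660). Hence Gal(Q(sqrt(-660))/Q) = Z/2Z.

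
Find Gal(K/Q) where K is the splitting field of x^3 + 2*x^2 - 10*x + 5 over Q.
Gal(K/Q) = S_3 (symmetric group of order 6)

Compute the discriminant of x^3 + (2)*x^2 + (-10)*x + (5): Δ = 1765. Since Δ is not a rational square, the Galois group is not contained in A_3; it must be the full S_3 (irreducibility of the cubic rules out anything smaller).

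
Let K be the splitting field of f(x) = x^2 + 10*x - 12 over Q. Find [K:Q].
[K:Q] = 2

The discriminant of x^2 + (10)*x + (-12) is b^2 - 4c = 100 - (-48) = 148. Since 148 is not a perfect square in Q, the polynomial is irreducible over Q. Its two roots generate a degree-2 extension, so [K:Q] = 2.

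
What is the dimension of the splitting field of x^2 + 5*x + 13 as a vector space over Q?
[K:Q] = 2

The discriminant of x^2 + (5)*x + (13) is b^2 - 4c = 25 - (52) = -27. Since -27 is not a perfect square in Q, the polynomial is irreducible over Q. Its two roots generate a degree-2 extension, so [K:Q] = 2.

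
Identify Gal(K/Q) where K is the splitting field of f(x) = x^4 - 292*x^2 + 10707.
Gal(K/Q) = V_4 (Klein four-group, Z/2Z × Z/2Z)

f factors as (x^2 - 43)(x^2 - 249), so the splitting field is K = Q(sqrt(43), sqrt(249)). The elements 43, 249, 10707 are all non-squares in Q, so sqrt(43) and sqrt(249) generate independent quadratic extensions. Thus [K:Q] = 4 and Gal(K/Q) is generated by the two order-2 automorphisms sqrt(43) ↦ -sqrt(43) and sqrt(249) ↦ -sqrt(249), giving V_4.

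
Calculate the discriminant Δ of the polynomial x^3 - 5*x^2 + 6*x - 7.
Δ = -1007

For x^3 + a x^2 + b x + c the discriminant is Δ = 18 a b c - 4 a^3 c + a^2 b^2 - 4 b^3 - 27 c^2.
Plug a = -5, b = 6, c = -7:
  18*(-5)*(6)*(-7) - 4*(-5)^3*(-7) + (-5)^2*(6)^2 - 4*(6)^3 - 27*(-7)^2
  = 3780 + (-3500) + 900 + (-864) + (-1323)
  = -1007.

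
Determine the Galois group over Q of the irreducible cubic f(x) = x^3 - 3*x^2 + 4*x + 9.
Gal(K/Q) = S_3 (symmetric group of order 6)

Compute the discriminant of x^3 + (-3)*x^2 + (4)*x + (9): Δ = -3271. Since Δ is not a rational square, the Galois group is not contained in A_3; it must be the full S_3 (irreducibility of the cubic rules out anything smaller).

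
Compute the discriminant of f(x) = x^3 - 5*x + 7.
Δ = -823

For a depressed cubic x^3 + p x + q the discriminant is Δ = -4 p^3 - 27 q^2 = -4*(-5)^3 - 27*(7)^2 = 500 - 1323 = -823.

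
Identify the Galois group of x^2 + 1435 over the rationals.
Gal(K/Q) = Z/2Z (cyclic of order 2)

x^2 + 1435 is irreducible over Q since -1435 is not a rational square. The splitting field Q(sqrt(-1435)) has degree 2 over Q, and its unique nontrivial automorphism is sqrt(-1435) ↦ -sqrt(-1435). Hence Gal(Q(sqrt(-1435))/Q) = Z/2Z.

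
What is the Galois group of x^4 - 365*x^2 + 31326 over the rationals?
Gal(K/Q) = V_4 (Klein four-group, Z/2Z × Z/2Z)

f factors as (x^2 - 138)(x^2 - 227), so the splitting field is K = Q(sqrt(138), sqrt(227)). The elements 138, 227, 31326 are all non-squares in Q, so sqrt(138) and sqrt(227) generate independent quadratic extensions. Thus [K:Q] = 4 and Gal(K/Q) is generated by the two order-2 automorphisms sqrt(138) ↦ -sqrt(138) and sqrt(227) ↦ -sqrt(227), giving V_4.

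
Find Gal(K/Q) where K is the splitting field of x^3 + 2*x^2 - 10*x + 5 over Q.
Gal(K/Q) = S_3 (symmetric group of order 6)

Compute the discriminant of x^3 + (2)*x^2 + (-10)*x + (5): Δ = 1765. Since Δ is not a rational square, the Galois group is not contained in A_3; it must be the full S_3 (irreducibility of the cubic rules out anything smaller).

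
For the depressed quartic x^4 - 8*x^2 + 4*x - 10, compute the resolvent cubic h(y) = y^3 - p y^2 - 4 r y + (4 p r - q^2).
h(y) = y^3 + 8*y^2 + 40*y + 304

Identify coefficients: p = -8, q = 4, r = -10.
Plug into h(y) = y^3 - p y^2 - 4 r y + (4 p r - q^2):
  h(y) = y^3 - (-8) y^2 - 4*(-10) y + (4*(-8)*(-10) - (4)^2)
       = y^3 + (8) y^2 + (40) y + (304).
Simplifying: h(y) = y^3 + 8*y^2 + 40*y + 304.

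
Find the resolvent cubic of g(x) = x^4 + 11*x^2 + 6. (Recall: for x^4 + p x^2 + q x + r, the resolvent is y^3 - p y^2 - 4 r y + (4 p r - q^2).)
h(y) = y^3 - 11*y^2 - 24*y + 264

Identify coefficients: p = 11, q = 0, r = 6.
Plug into h(y) = y^3 - p y^2 - 4 r y + (4 p r - q^2):
  h(y) = y^3 - (11) y^2 - 4*(6) y + (4*(11)*(6) - (0)^2)
       = y^3 + (-11) y^2 + (-24) y + (264).
Simplifying: h(y) = y^3 - 11*y^2 - 24*y + 264.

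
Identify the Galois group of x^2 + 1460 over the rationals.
Gal(K/Q) = Z/2Z (cyclic of order 2)

x^2 + 1460 is irreducible over Q since -1460 is not a rational square. The splitting field Q(sqrt(-1460)) has degree 2 over Q, and its unique nontrivial automorphism is sqrt(-1460) ↦ -sqrt(-1460). Hence Gal(Q(sqrt(-1460))/Q) = Z/2Z.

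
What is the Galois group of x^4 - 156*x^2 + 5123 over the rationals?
Gal(K/Q) = V_4 (Klein four-group, Z/2Z × Z/2Z)

f factors as (x^2 - 47)(x^2 - 109), so the splitting field is K = Q(sqrt(47), sqrt(109)). The elements 47, 109, 5123 are all non-squares in Q, so sqrt(47) and sqrt(109) generate independent quadratic extensions. Thus [K:Q] = 4 and Gal(K/Q) is generated by the two order-2 automorphisms sqrt(47) ↦ -sqrt(47) and sqrt(109) ↦ -sqrt(109), giving V_4.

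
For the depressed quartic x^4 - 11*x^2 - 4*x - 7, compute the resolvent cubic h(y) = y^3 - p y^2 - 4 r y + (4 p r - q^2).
h(y) = y^3 + 11*y^2 + 28*y + 292

Identify coefficients: p = -11, q = -4, r = -7.
Plug into h(y) = y^3 - p y^2 - 4 r y + (4 p r - q^2):
  h(y) = y^3 - (-11) y^2 - 4*(-7) y + (4*(-11)*(-7) - (-4)^2)
       = y^3 + (11) y^2 + (28) y + (292).
Simplifying: h(y) = y^3 + 11*y^2 + 28*y + 292.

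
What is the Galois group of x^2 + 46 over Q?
Gal(K/Q) = Z/2Z (cyclic of order 2)

x^2 + 46 is irreducible over Q since -46 is not a rational square. The splitting field Q(sqrt(-46)) has degree 2 over Q, and its unique nontrivial automorphism is sqrt(-46) ↦ -sqrt(-46). Hence Gal(Q(sqrt(-46))/Q) = Z/2Z.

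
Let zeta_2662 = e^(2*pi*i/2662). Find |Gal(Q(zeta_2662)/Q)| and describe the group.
|Gal(Q(zeta_2662)/Q)| = phi(2662) = 1210; group ≅ (Z/2662Z)^* ≅ Z/1210Z

The n-th cyclotomic polynomial Φ_2662(x) is the minimal polynomial of zeta_2662 over Q and has degree phi(2662) = 1210. So Q(zeta_2662) is a degree-1210 Galois extension with Galois group (Z/2662Z)^*. By CRT, (Z/2662Z)^* ≅ (Z/2Z)^* × (Z/1331Z)^*. Each prime-power unit group is (Z/2Z)^* ≅ trivial group (order 1); (Z/1331Z)^* ≅ Z/1210Z. Hence Gal(Q(zeta_2662)/Q) ≅ Z/1210Z.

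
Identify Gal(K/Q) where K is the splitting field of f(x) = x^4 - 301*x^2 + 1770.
Gal(K/Q) = V_4 (Klein four-group, Z/2Z × Z/2Z)

f factors as (x^2 - 295)(x^2 - 6), so the splitting field is K = Q(sqrt(295), sqrt(6)). The elements 295, 6, 1770 are all non-squares in Q, so sqrt(295) and sqrt(6) generate independent quadratic extensions. Thus [K:Q] = 4 and Gal(K/Q) is generated by the two order-2 automorphisms sqrt(295) ↦ -sqrt(295) and sqrt(6) ↦ -sqrt(6), giving V_4.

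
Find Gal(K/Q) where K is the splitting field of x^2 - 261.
Gal(K/Q) = Z/2Z (cyclic of order 2)

x^2 - 261 is irreducible over Q since 261 is not a rational square. The splitting field Q(sqrt(261)) has degree 2 over Q, and its unique nontrivial automorphism is sqrt(261) ↦ -sqrt(261). Hence Gal(Q(sqrt(261))/Q) = Z/2Z.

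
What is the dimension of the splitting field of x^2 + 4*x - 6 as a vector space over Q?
[K:Q] = 2

The discriminant of x^2 + (4)*x + (-6) is b^2 - 4c = 16 - (-24) = 40. Since 40 is not a perfect square in Q, the polynomial is irreducible over Q. Its two roots generate a degree-2 extension, so [K:Q] = 2.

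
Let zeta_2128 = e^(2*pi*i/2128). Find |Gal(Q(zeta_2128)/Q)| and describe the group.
|Gal(Q(zeta_2128)/Q)| = phi(2128) = 864; group ≅ (Z/2128Z)^* ≅ Z/2Z × Z/4Z × Z/6Z × Z/18Z

The n-th cyclotomic polynomial Φ_2128(x) is the minimal polynomial of zeta_2128 over Q and has degree phi(2128) = 864. So Q(zeta_2128) is a degree-864 Galois extension with Galois group (Z/2128Z)^*. By CRT, (Z/2128Z)^* ≅ (Z/16Z)^* × (Z/7Z)^* × (Z/19Z)^*. Each prime-power unit group is (Z/16Z)^* ≅ Z/2Z × Z/4Z; (Z/7Z)^* ≅ Z/6Z; (Z/19Z)^* ≅ Z/18Z. Hence Gal(Q(zeta_2128)/Q) ≅ Z/2Z × Z/4Z × Z/6Z × Z/18Z.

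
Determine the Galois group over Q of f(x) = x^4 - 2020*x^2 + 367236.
Gal(K/Q) = Z/2Z (cyclic of order 2)

f factors as (x^2 - 202)(x^2 - 1818), so the splitting field is K = Q(sqrt(202), sqrt(1818)). The squarefree part of 202 is 202 and the squarefree part of 1818 is also 202, so sqrt(202) and sqrt(1818) are both rational multiples of sqrt(202). Hence Q(sqrt(202)) = Q(sqrt(1818)) = Q(sqrt(202)), and the splitting field collapses to a single degree-2 extension with Galois group Z/2Z.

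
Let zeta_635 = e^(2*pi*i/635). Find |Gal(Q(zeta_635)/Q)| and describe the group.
|Gal(Q(zeta_635)/Q)| = phi(635) = 504; group ≅ (Z/635Z)^* ≅ Z/4Z × Z/126Z

The n-th cyclotomic polynomial Φ_635(x) is the minimal polynomial of zeta_635 over Q and has degree phi(635) = 504. So Q(zeta_635) is a degree-504 Galois extension with Galois group (Z/635Z)^*. By CRT, (Z/635Z)^* ≅ (Z/5Z)^* × (Z/127Z)^*. Each prime-power unit group is (Z/5Z)^* ≅ Z/4Z; (Z/127Z)^* ≅ Z/126Z. Hence Gal(Q(zeta_635)/Q) ≅ Z/4Z × Z/126Z.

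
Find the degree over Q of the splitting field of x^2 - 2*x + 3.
[K:Q] = 2

The discriminant of x^2 + (-2)*x + (3) is b^2 - 4c = 4 - (12) = -8. Since -8 is not a perfect square in Q, the polynomial is irreducible over Q. Its two roots generate a degree-2 extension, so [K:Q] = 2.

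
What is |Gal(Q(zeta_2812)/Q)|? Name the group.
|Gal(Q(zeta_2812)/Q)| = phi(2812) = 1296; group ≅ (Z/2812Z)^* ≅ Z/2Z × Z/18Z × Z/36Z

The n-th cyclotomic polynomial Φ_2812(x) is the minimal polynomial of zeta_2812 over Q and has degree phi(2812) = 1296. So Q(zeta_2812) is a degree-1296 Galois extension with Galois group (Z/2812Z)^*. By CRT, (Z/2812Z)^* ≅ (Z/4Z)^* × (Z/19Z)^* × (Z/37Z)^*. Each prime-power unit group is (Z/4Z)^* ≅ Z/2Z; (Z/19Z)^* ≅ Z/18Z; (Z/37Z)^* ≅ Z/36Z. Hence Gal(Q(zeta_2812)/Q) ≅ Z/2Z × Z/18Z × Z/36Z.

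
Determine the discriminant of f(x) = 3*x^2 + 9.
Δ = -108

For a quadratic a x^2 + b x + c the discriminant is Δ = b^2 - 4ac = (0)^2 - 4*(3)*(9) = 0 - (108) = -108.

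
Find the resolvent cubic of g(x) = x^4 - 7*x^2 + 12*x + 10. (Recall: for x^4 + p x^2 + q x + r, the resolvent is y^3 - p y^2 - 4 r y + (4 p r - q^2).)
h(y) = y^3 + 7*y^2 - 40*y - 424

Identify coefficients: p = -7, q = 12, r = 10.
Plug into h(y) = y^3 - p y^2 - 4 r y + (4 p r - q^2):
  h(y) = y^3 - (-7) y^2 - 4*(10) y + (4*(-7)*(10) - (12)^2)
       = y^3 + (7) y^2 + (-40) y + (-424).
Simplifying: h(y) = y^3 + 7*y^2 - 40*y - 424.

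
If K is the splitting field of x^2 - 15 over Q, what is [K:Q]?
[K:Q] = 2

The polynomial x^2 - 15 is irreducible over Q since 15 is not a perfect square. Its splitting field is Q(sqrt(15)), which has degree 2 over Q.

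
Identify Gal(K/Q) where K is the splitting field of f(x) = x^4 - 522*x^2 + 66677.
Gal(K/Q) = V_4 (Klein four-group, Z/2Z × Z/2Z)

f factors as (x^2 - 299)(x^2 - 223), so the splitting field is K = Q(sqrt(299), sqrt(223)). The elements 299, 223, 66677 are all non-squares in Q, so sqrt(299) and sqrt(223) generate independent quadratic extensions. Thus [K:Q] = 4 and Gal(K/Q) is generated by the two order-2 automorphisms sqrt(299) ↦ -sqrt(299) and sqrt(223) ↦ -sqrt(223), giving V_4.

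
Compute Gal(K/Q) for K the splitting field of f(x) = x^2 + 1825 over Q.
Gal(K/Q) = Z/2Z (cyclic of order 2)

x^2 + 1825 is irreducible over Q since -1825 is not a rational square. The splitting field Q(sqrt(-1825)) has degree 2 over Q, and its unique nontrivial automorphism is sqrt(-1825) ↦ -sqrt(-1825). Hence Gal(Q(sqrt(-1825))/Q) = Z/2Z.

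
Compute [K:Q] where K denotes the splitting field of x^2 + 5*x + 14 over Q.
[K:Q] = 2

The discriminant of x^2 + (5)*x + (14) is b^2 - 4c = 25 - (56) = -31. Since -31 is not a perfect square in Q, the polynomial is irreducible over Q. Its two roots generate a degree-2 extension, so [K:Q] = 2.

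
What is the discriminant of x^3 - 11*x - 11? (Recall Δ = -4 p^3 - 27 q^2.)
Δ = 2057

For a depressed cubic x^3 + p x + q the discriminant is Δ = -4 p^3 - 27 q^2 = -4*(-11)^3 - 27*(-11)^2 = 5324 - 3267 = 2057.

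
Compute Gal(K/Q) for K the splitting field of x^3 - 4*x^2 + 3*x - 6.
Gal(K/Q) = S_3 (symmetric group of order 6)

Compute the discriminant of x^3 + (-4)*x^2 + (3)*x + (-6): Δ = -1176. Since Δ is not a rational square, the Galois group is not contained in A_3; it must be the full S_3 (irreducibility of the cubic rules out anything smaller).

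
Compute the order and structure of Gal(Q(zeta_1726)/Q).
|Gal(Q(zeta_1726)/Q)| = phi(1726) = 862; group ≅ (Z/1726Z)^* ≅ Z/862Z

The n-th cyclotomic polynomial Φ_1726(x) is the minimal polynomial of zeta_1726 over Q and has degree phi(1726) = 862. So Q(zeta_1726) is a degree-862 Galois extension with Galois group (Z/1726Z)^*. By CRT, (Z/1726Z)^* ≅ (Z/2Z)^* × (Z/863Z)^*. Each prime-power unit group is (Z/2Z)^* ≅ trivial group (order 1); (Z/863Z)^* ≅ Z/862Z. Hence Gal(Q(zeta_1726)/Q) ≅ Z/862Z.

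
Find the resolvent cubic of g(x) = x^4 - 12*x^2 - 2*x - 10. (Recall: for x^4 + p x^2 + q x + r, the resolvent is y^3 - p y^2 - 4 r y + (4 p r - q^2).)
h(y) = y^3 + 12*y^2 + 40*y + 476

Identify coefficients: p = -12, q = -2, r = -10.
Plug into h(y) = y^3 - p y^2 - 4 r y + (4 p r - q^2):
  h(y) = y^3 - (-12) y^2 - 4*(-10) y + (4*(-12)*(-10) - (-2)^2)
       = y^3 + (12) y^2 + (40) y + (476).
Simplifying: h(y) = y^3 + 12*y^2 + 40*y + 476.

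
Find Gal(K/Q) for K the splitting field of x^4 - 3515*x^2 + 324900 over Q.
Gal(K/Q) = Z/2Z (cyclic of order 2)

f factors as (x^2 - 95)(x^2 - 3420), so the splitting field is K = Q(sqrt(95), sqrt(3420)). The squarefree part of 95 is 95 and the squarefree part of 3420 is also 95, so sqrt(95) and sqrt(3420) are both rational multiples of sqrt(95). Hence Q(sqrt(95)) = Q(sqrt(3420)) = Q(sqrt(95)), and the splitting field collapses to a single degree-2 extension with Galois group Z/2Z.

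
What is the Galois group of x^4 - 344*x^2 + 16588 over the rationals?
Gal(K/Q) = V_4 (Klein four-group, Z/2Z × Z/2Z)

f factors as (x^2 - 58)(x^2 - 286), so the splitting field is K = Q(sqrt(58), sqrt(286)). The elements 58, 286, 16588 are all non-squares in Q, so sqrt(58) and sqrt(286) generate independent quadratic extensions. Thus [K:Q] = 4 and Gal(K/Q) is generated by the two order-2 automorphisms sqrt(58) ↦ -sqrt(58) and sqrt(286) ↦ -sqrt(286), giving V_4.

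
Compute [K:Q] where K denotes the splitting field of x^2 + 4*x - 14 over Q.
[K:Q] = 2

The discriminant of x^2 + (4)*x + (-14) is b^2 - 4c = 16 - (-56) = 72. Since 72 is not a perfect square in Q, the polynomial is irreducible over Q. Its two roots generate a degree-2 extension, so [K:Q] = 2.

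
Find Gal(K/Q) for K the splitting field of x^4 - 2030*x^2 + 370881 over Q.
Gal(K/Q) = Z/2Z (cyclic of order 2)

f factors as (x^2 - 203)(x^2 - 1827), so the splitting field is K = Q(sqrt(203), sqrt(1827)). The squarefree part of 203 is 203 and the squarefree part of 1827 is also 203, so sqrt(203) and sqrt(1827) are both rational multiples of sqrt(203). Hence Q(sqrt(203)) = Q(sqrt(1827)) = Q(sqrt(203)), and the splitting field collapses to a single degree-2 extension with Galois group Z/2Z.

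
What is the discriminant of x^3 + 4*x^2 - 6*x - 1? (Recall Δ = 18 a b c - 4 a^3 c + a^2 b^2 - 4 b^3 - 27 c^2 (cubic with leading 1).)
Δ = 2101

For x^3 + a x^2 + b x + c the discriminant is Δ = 18 a b c - 4 a^3 c + a^2 b^2 - 4 b^3 - 27 c^2.
Plug a = 4, b = -6, c = -1:
  18*(4)*(-6)*(-1) - 4*(4)^3*(-1) + (4)^2*(-6)^2 - 4*(-6)^3 - 27*(-1)^2
  = 432 + (256) + 576 + (864) + (-27)
  = 2101.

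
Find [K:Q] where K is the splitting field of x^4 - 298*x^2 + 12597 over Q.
[K:Q] = 4

f factors as (x^2 - 51)(x^2 - 247); the splitting field is K = Q(sqrt(51), sqrt(247)). Since 51, 247, and 12597 are all non-squares in Q, the three subfields Q(sqrt(51)), Q(sqrt(247)), Q(sqrt(12597)) are distinct degree-2 extensions, so [K:Q] = 4 (Klein four Galois group).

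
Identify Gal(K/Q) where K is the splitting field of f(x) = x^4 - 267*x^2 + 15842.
Gal(K/Q) = V_4 (Klein four-group, Z/2Z × Z/2Z)

f factors as (x^2 - 89)(x^2 - 178), so the splitting field is K = Q(sqrt(89), sqrt(178)). The elements 89, 178, 15842 are all non-squares in Q, so sqrt(89) and sqrt(178) generate independent quadratic extensions. Thus [K:Q] = 4 and Gal(K/Q) is generated by the two order-2 automorphisms sqrt(89) ↦ -sqrt(89) and sqrt(178) ↦ -sqrt(178), giving V_4.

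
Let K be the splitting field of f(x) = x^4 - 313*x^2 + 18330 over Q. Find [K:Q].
[K:Q] = 4

f factors as (x^2 - 78)(x^2 - 235); the splitting field is K = Q(sqrt(78), sqrt(235)). Since 78, 235, and 18330 are all non-squares in Q, the three subfields Q(sqrt(78)), Q(sqrt(235)), Q(sqrt(18330)) are distinct degree-2 extensions, so [K:Q] = 4 (Klein four Galois group).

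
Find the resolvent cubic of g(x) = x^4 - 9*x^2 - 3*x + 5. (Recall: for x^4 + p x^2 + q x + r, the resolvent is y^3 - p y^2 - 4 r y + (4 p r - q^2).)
h(y) = y^3 + 9*y^2 - 20*y - 189

Identify coefficients: p = -9, q = -3, r = 5.
Plug into h(y) = y^3 - p y^2 - 4 r y + (4 p r - q^2):
  h(y) = y^3 - (-9) y^2 - 4*(5) y + (4*(-9)*(5) - (-3)^2)
       = y^3 + (9) y^2 + (-20) y + (-189).
Simplifying: h(y) = y^3 + 9*y^2 - 20*y - 189.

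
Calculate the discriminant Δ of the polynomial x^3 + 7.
Δ = -1323

For a depressed cubic x^3 + p x + q the discriminant is Δ = -4 p^3 - 27 q^2 = -4*(0)^3 - 27*(7)^2 = 0 - 1323 = -1323.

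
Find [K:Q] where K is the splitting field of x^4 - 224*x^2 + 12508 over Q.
[K:Q] = 4

f factors as (x^2 - 118)(x^2 - 106); the splitting field is K = Q(sqrt(118), sqrt(106)). Since 118, 106, and 12508 are all non-squares in Q, the three subfields Q(sqrt(118)), Q(sqrt(106)), Q(sqrt(12508)) are distinct degree-2 extensions, so [K:Q] = 4 (Klein four Galois group).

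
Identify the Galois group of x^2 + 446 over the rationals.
Gal(K/Q) = Z/2Z (cyclic of order 2)

x^2 + 446 is irreducible over Q since -446 is not a rational square. The splitting field Q(sqrt(-446)) has degree 2 over Q, and its unique nontrivial automorphism is sqrt(-446) ↦ -sqrt(-446). Hence Gal(Q(sqrt(-446))/Q) = Z/2Z.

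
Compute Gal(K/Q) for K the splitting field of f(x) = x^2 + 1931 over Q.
Gal(K/Q) = Z/2Z (cyclic of order 2)

x^2 + 1931 is irreducible over Q since -1931 is not a rational square. The splitting field Q(sqrt(-1931)) has degree 2 over Q, and its unique nontrivial automorphism is sqrt(-1931) ↦ -sqrt(-1931). Hence Gal(Q(sqrt(-1931))/Q) = Z/2Z.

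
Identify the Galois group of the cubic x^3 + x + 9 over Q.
Gal(K/Q) = S_3 (symmetric group of order 6)

Compute the discriminant of x^3 + (0)*x^2 + (1)*x + (9): Δ = -2191. Since Δ is not a rational square, the Galois group is not contained in A_3; it must be the full S_3 (irreducibility of the cubic rules out anything smaller).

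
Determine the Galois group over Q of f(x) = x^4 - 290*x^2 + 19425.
Gal(K/Q) = V_4 (Klein four-group, Z/2Z × Z/2Z)

f factors as (x^2 - 105)(x^2 - 185), so the splitting field is K = Q(sqrt(105), sqrt(185)). The elements 105, 185, 19425 are all non-squares in Q, so sqrt(105) and sqrt(185) generate independent quadratic extensions. Thus [K:Q] = 4 and Gal(K/Q) is generated by the two order-2 automorphisms sqrt(105) ↦ -sqrt(105) and sqrt(185) ↦ -sqrt(185), giving V_4.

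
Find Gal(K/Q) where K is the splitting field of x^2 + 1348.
Gal(K/Q) = Z/2Z (cyclic of order 2)

x^2 + 1348 is irreducible over Q since -1348 is not a rational square. The splitting field Q(sqrt(-1348)) has degree 2 over Q, and its unique nontrivial automorphism is sqrt(-1348) ↦ -sqrt(-1348). Hence Gal(Q(sqrt(-1348))/Q) = Z/2Z.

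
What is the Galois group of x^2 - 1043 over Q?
Gal(K/Q) = Z/2Z (cyclic of order 2)

x^2 - 1043 is irreducible over Q since 1043 is not a rational square. The splitting field Q(sqrt(1043)) has degree 2 over Q, and its unique nontrivial automorphism is sqrt(1043) ↦ -sqrt(1043). Hence Gal(Q(sqrt(1043))/Q) = Z/2Z.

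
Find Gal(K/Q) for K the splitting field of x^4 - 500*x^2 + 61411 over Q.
Gal(K/Q) = V_4 (Klein four-group, Z/2Z × Z/2Z)

f factors as (x^2 - 283)(x^2 - 217), so the splitting field is K = Q(sqrt(283), sqrt(217)). The elements 283, 217, 61411 are all non-squares in Q, so sqrt(283) and sqrt(217) generate independent quadratic extensions. Thus [K:Q] = 4 and Gal(K/Q) is generated by the two order-2 automorphisms sqrt(283) ↦ -sqrt(283) and sqrt(217) ↦ -sqrt(217), giving V_4.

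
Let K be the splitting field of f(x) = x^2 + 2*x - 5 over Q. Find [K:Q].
[K:Q] = 2

The discriminant of x^2 + (2)*x + (-5) is b^2 - 4c = 4 - (-20) = 24. Since 24 is not a perfect square in Q, the polynomial is irreducible over Q. Its two roots generate a degree-2 extension, so [K:Q] = 2.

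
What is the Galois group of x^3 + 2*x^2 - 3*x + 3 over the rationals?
Gal(K/Q) = S_3 (symmetric group of order 6)

Compute the discriminant of x^3 + (2)*x^2 + (-3)*x + (3): Δ = -519. Since Δ is not a rational square, the Galois group is not contained in A_3; it must be the full S_3 (irreducibility of the cubic rules out anything smaller).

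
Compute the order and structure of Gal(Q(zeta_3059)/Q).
|Gal(Q(zeta_3059)/Q)| = phi(3059) = 2376; group ≅ (Z/3059Z)^* ≅ Z/6Z × Z/18Z × Z/22Z

The n-th cyclotomic polynomial Φ_3059(x) is the minimal polynomial of zeta_3059 over Q and has degree phi(3059) = 2376. So Q(zeta_3059) is a degree-2376 Galois extension with Galois group (Z/3059Z)^*. By CRT, (Z/3059Z)^* ≅ (Z/7Z)^* × (Z/19Z)^* × (Z/23Z)^*. Each prime-power unit group is (Z/7Z)^* ≅ Z/6Z; (Z/19Z)^* ≅ Z/18Z; (Z/23Z)^* ≅ Z/22Z. Hence Gal(Q(zeta_3059)/Q) ≅ Z/6Z × Z/18Z × Z/22Z.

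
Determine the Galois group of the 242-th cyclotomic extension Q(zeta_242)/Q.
|Gal(Q(zeta_242)/Q)| = phi(242) = 110; group ≅ (Z/242Z)^* ≅ Z/110Z

The n-th cyclotomic polynomial Φ_242(x) is the minimal polynomial of zeta_242 over Q and has degree phi(242) = 110. So Q(zeta_242) is a degree-110 Galois extension with Galois group (Z/242Z)^*. By CRT, (Z/242Z)^* ≅ (Z/2Z)^* × (Z/121Z)^*. Each prime-power unit group is (Z/2Z)^* ≅ trivial group (order 1); (Z/121Z)^* ≅ Z/110Z. Hence Gal(Q(zeta_242)/Q) ≅ Z/110Z.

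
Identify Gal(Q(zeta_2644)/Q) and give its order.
|Gal(Q(zeta_2644)/Q)| = phi(2644) = 1320; group ≅ (Z/2644Z)^* ≅ Z/2Z × Z/660Z

The n-th cyclotomic polynomial Φ_2644(x) is the minimal polynomial of zeta_2644 over Q and has degree phi(2644) = 1320. So Q(zeta_2644) is a degree-1320 Galois extension with Galois group (Z/2644Z)^*. By CRT, (Z/2644Z)^* ≅ (Z/4Z)^* × (Z/661Z)^*. Each prime-power unit group is (Z/4Z)^* ≅ Z/2Z; (Z/661Z)^* ≅ Z/660Z. Hence Gal(Q(zeta_2644)/Q) ≅ Z/2Z × Z/660Z.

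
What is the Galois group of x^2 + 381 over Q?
Gal(K/Q) = Z/2Z (cyclic of order 2)

x^2 + 381 is irreducible over Q since -381 is not a rational square. The splitting field Q(sqrt(-381)) has degree 2 over Q, and its unique nontrivial automorphism is sqrt(-381) ↦ -sqrt(-381). Hence Gal(Q(sqrt(-381))/Q) = Z/2Z.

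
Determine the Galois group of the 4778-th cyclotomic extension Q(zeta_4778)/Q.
|Gal(Q(zeta_4778)/Q)| = phi(4778) = 2388; group ≅ (Z/4778Z)^* ≅ Z/2388Z

The n-th cyclotomic polynomial Φ_4778(x) is the minimal polynomial of zeta_4778 over Q and has degree phi(4778) = 2388. So Q(zeta_4778) is a degree-2388 Galois extension with Galois group (Z/4778Z)^*. By CRT, (Z/4778Z)^* ≅ (Z/2Z)^* × (Z/2389Z)^*. Each prime-power unit group is (Z/2Z)^* ≅ trivial group (order 1); (Z/2389Z)^* ≅ Z/2388Z. Hence Gal(Q(zeta_4778)/Q) ≅ Z/2388Z.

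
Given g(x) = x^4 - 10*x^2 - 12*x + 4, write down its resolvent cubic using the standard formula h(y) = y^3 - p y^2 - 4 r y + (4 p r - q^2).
h(y) = y^3 + 10*y^2 - 16*y - 304

Identify coefficients: p = -10, q = -12, r = 4.
Plug into h(y) = y^3 - p y^2 - 4 r y + (4 p r - q^2):
  h(y) = y^3 - (-10) y^2 - 4*(4) y + (4*(-10)*(4) - (-12)^2)
       = y^3 + (10) y^2 + (-16) y + (-304).
Simplifying: h(y) = y^3 + 10*y^2 - 16*y - 304.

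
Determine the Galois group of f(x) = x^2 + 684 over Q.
Gal(K/Q) = Z/2Z (cyclic of order 2)

x^2 + 684 is irreducible over Q since -684 is not a rational square. The splitting field Q(sqrt(-684)) has degree 2 over Q, and its unique nontrivial automorphism is sqrt(-684) ↦ -sqrt(-684). Hence Gal(Q(sqrt(-684))/Q) = Z/2Z.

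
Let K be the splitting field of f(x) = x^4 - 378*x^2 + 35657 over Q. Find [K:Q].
[K:Q] = 4

f factors as (x^2 - 181)(x^2 - 197); the splitting field is K = Q(sqrt(181), sqrt(197)). Since 181, 197, and 35657 are all non-squares in Q, the three subfields Q(sqrt(181)), Q(sqrt(197)), Q(sqrt(35657)) are distinct degree-2 extensions, so [K:Q] = 4 (Klein four Galois group).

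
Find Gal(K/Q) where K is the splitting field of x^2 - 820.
Gal(K/Q) = Z/2Z (cyclic of order 2)

x^2 - 820 is irreducible over Q since 820 is not a rational square. The splitting field Q(sqrt(820)) has degree 2 over Q, and its unique nontrivial automorphism is sqrt(820) ↦ -sqrt(820). Hence Gal(Q(sqrt(820))/Q) = Z/2Z.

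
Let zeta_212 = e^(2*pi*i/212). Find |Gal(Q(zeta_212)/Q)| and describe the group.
|Gal(Q(zeta_212)/Q)| = phi(212) = 104; group ≅ (Z/212Z)^* ≅ Z/2Z × Z/52Z

The n-th cyclotomic polynomial Φ_212(x) is the minimal polynomial of zeta_212 over Q and has degree phi(212) = 104. So Q(zeta_212) is a degree-104 Galois extension with Galois group (Z/212Z)^*. By CRT, (Z/212Z)^* ≅ (Z/4Z)^* × (Z/53Z)^*. Each prime-power unit group is (Z/4Z)^* ≅ Z/2Z; (Z/53Z)^* ≅ Z/52Z. Hence Gal(Q(zeta_212)/Q) ≅ Z/2Z × Z/52Z.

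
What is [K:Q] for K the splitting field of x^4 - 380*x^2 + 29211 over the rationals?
[K:Q] = 4

f factors as (x^2 - 273)(x^2 - 107); the splitting field is K = Q(sqrt(273), sqrt(107)). Since 273, 107, and 29211 are all non-squares in Q, the three subfields Q(sqrt(273)), Q(sqrt(107)), Q(sqrt(29211)) are distinct degree-2 extensions, so [K:Q] = 4 (Klein four Galois group).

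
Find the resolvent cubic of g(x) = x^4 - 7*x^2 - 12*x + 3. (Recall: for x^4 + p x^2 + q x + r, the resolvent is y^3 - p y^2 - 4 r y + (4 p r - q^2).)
h(y) = y^3 + 7*y^2 - 12*y - 228

Identify coefficients: p = -7, q = -12, r = 3.
Plug into h(y) = y^3 - p y^2 - 4 r y + (4 p r - q^2):
  h(y) = y^3 - (-7) y^2 - 4*(3) y + (4*(-7)*(3) - (-12)^2)
       = y^3 + (7) y^2 + (-12) y + (-228).
Simplifying: h(y) = y^3 + 7*y^2 - 12*y - 228.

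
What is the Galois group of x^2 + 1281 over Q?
Gal(K/Q) = Z/2Z (cyclic of order 2)

x^2 + 1281 is irreducible over Q since -1281 is not a rational square. The splitting field Q(sqrt(-1281)) has degree 2 over Q, and its unique nontrivial automorphism is sqrt(-1281) ↦ -sqrt(-1281). Hence Gal(Q(sqrt(-1281))/Q) = Z/2Z.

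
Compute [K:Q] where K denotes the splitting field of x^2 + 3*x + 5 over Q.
[K:Q] = 2

The discriminant of x^2 + (3)*x + (5) is b^2 - 4c = 9 - (20) = -11. Since -11 is not a perfect square in Q, the polynomial is irreducible over Q. Its two roots generate a degree-2 extension, so [K:Q] = 2.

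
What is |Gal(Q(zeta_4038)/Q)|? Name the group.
|Gal(Q(zeta_4038)/Q)| = phi(4038) = 1344; group ≅ (Z/4038Z)^* ≅ Z/2Z × Z/672Z

The n-th cyclotomic polynomial Φ_4038(x) is the minimal polynomial of zeta_4038 over Q and has degree phi(4038) = 1344. So Q(zeta_4038) is a degree-1344 Galois extension with Galois group (Z/4038Z)^*. By CRT, (Z/4038Z)^* ≅ (Z/2Z)^* × (Z/3Z)^* × (Z/673Z)^*. Each prime-power unit group is (Z/2Z)^* ≅ trivial group (order 1); (Z/3Z)^* ≅ Z/2Z; (Z/673Z)^* ≅ Z/672Z. Hence Gal(Q(zeta_4038)/Q) ≅ Z/2Z × Z/672Z.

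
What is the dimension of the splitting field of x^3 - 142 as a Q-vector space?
[K:Q] = 6

x^3 - 142 has one real root r = 142^(1/3) and two complex roots r*zeta_3, r*zeta_3^2 where zeta_3 = e^(2*pi*i/3). The splitting field is Q(r, zeta_3). [Q(r):Q] = 3 and [Q(zeta_3):Q] = 2 with gcd = 1, so [Q(r, zeta_3):Q] = 3 * 2 = 6.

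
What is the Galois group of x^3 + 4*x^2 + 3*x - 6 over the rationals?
Gal(K/Q) = S_3 (symmetric group of order 6)

Compute the discriminant of x^3 + (4)*x^2 + (3)*x + (-6): Δ = -696. Since Δ is not a rational square, the Galois group is not contained in A_3; it must be the full S_3 (irreducibility of the cubic rules out anything smaller).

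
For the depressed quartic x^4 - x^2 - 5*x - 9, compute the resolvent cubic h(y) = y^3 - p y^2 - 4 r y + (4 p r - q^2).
h(y) = y^3 + y^2 + 36*y + 11

Identify coefficients: p = -1, q = -5, r = -9.
Plug into h(y) = y^3 - p y^2 - 4 r y + (4 p r - q^2):
  h(y) = y^3 - (-1) y^2 - 4*(-9) y + (4*(-1)*(-9) - (-5)^2)
       = y^3 + (1) y^2 + (36) y + (11).
Simplifying: h(y) = y^3 + y^2 + 36*y + 11.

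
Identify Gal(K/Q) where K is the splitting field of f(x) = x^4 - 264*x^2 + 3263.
Gal(K/Q) = V_4 (Klein four-group, Z/2Z × Z/2Z)

f factors as (x^2 - 13)(x^2 - 251), so the splitting field is K = Q(sqrt(13), sqrt(251)). The elements 13, 251, 3263 are all non-squares in Q, so sqrt(13) and sqrt(251) generate independent quadratic extensions. Thus [K:Q] = 4 and Gal(K/Q) is generated by the two order-2 automorphisms sqrt(13) ↦ -sqrt(13) and sqrt(251) ↦ -sqrt(251), giving V_4.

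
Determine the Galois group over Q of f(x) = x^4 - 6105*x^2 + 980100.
Gal(K/Q) = Z/2Z (cyclic of order 2)

f factors as (x^2 - 5940)(x^2 - 165), so the splitting field is K = Q(sqrt(5940), sqrt(165)). The squarefree part of 5940 is 165 and the squarefree part of 165 is also 165, so sqrt(5940) and sqrt(165) are both rational multiples of sqrt(165). Hence Q(sqrt(5940)) = Q(sqrt(165)) = Q(sqrt(165)), and the splitting field collapses to a single degree-2 extension with Galois group Z/2Z.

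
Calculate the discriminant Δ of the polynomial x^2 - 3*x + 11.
Δ = -35

For a quadratic a x^2 + b x + c the discriminant is Δ = b^2 - 4ac = (-3)^2 - 4*(1)*(11) = 9 - (44) = -35.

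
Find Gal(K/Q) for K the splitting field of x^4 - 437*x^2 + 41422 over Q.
Gal(K/Q) = V_4 (Klein four-group, Z/2Z × Z/2Z)

f factors as (x^2 - 298)(x^2 - 139), so the splitting field is K = Q(sqrt(298), sqrt(139)). The elements 298, 139, 41422 are all non-squares in Q, so sqrt(298) and sqrt(139) generate independent quadratic extensions. Thus [K:Q] = 4 and Gal(K/Q) is generated by the two order-2 automorphisms sqrt(298) ↦ -sqrt(298) and sqrt(139) ↦ -sqrt(139), giving V_4.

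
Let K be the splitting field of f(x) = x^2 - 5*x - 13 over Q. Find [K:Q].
[K:Q] = 2

The discriminant of x^2 + (-5)*x + (-13) is b^2 - 4c = 25 - (-52) = 77. Since 77 is not a perfect square in Q, the polynomial is irreducible over Q. Its two roots generate a degree-2 extension, so [K:Q] = 2.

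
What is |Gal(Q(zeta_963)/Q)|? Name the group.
|Gal(Q(zeta_963)/Q)| = phi(963) = 636; group ≅ (Z/963Z)^* ≅ Z/6Z × Z/106Z

The n-th cyclotomic polynomial Φ_963(x) is the minimal polynomial of zeta_963 over Q and has degree phi(963) = 636. So Q(zeta_963) is a degree-636 Galois extension with Galois group (Z/963Z)^*. By CRT, (Z/963Z)^* ≅ (Z/9Z)^* × (Z/107Z)^*. Each prime-power unit group is (Z/9Z)^* ≅ Z/6Z; (Z/107Z)^* ≅ Z/106Z. Hence Gal(Q(zeta_963)/Q) ≅ Z/6Z × Z/106Z.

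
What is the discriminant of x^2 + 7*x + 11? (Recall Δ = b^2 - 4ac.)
Δ = 5

For a quadratic a x^2 + b x + c the discriminant is Δ = b^2 - 4ac = (7)^2 - 4*(1)*(11) = 49 - (44) = 5.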